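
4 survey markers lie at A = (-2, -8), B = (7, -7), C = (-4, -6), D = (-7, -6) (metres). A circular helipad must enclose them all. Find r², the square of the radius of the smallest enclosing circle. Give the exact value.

By Welzl's lemma the MEC is supported by two points (diametrically opposite) or three points (on a circumcircle).
The farthest pair is B–D with squared distance 197. The circle on this segment as diameter has centre (0, -6.5) and r² = 197/4 = 49.25.
Check A: distance² to centre = 6.25 ≤ 49.25, so it lies inside.
All remaining points lie in this disk, and no smaller disk contains both endpoints, so this is the minimum enclosing circle.

49.25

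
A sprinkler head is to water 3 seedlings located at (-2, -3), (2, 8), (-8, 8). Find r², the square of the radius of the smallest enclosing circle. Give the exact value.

Call the three points A, B, C in the order given.
Side lengths²: AB² = 137, AC² = 157, BC² = 100.
Since AC² = 157 < 137 + 100 = 237, the triangle is acute, so the smallest enclosing circle is the circumcircle.
Circumcentre = (-3, 79/22), r² = 21509/484.

21509/484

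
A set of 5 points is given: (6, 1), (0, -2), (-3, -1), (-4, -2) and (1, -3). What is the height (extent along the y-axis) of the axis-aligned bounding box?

max y = 1, min y = -3, so height = 4.

4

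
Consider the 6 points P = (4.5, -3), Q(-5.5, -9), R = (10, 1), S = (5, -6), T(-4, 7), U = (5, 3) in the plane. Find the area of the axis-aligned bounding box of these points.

x ranges over [-5.5, 10], width 15.5.
y ranges over [-9, 7], height 16.
Area = 15.5 × 16 = 248.

248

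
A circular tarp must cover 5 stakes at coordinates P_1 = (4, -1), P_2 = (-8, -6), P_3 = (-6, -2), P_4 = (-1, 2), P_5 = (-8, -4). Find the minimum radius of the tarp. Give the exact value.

The farthest pair is P_1–P_2 with squared distance 169. The circle on this segment as diameter has centre (-2, -3.5) and r² = 169/4 = 42.25.
Check P_3: distance² to centre = 18.25 ≤ 42.25, so it lies inside.
All remaining points lie in this disk, and no smaller disk contains both endpoints, so this is the minimum enclosing circle.
r = √(42.25) = 6.5.

6.5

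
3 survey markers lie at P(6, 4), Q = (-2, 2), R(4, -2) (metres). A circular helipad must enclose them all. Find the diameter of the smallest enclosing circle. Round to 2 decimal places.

Side lengths²: PQ² = 68, PR² = 40, QR² = 52.
Since PQ² = 68 < 52 + 40 = 92, the triangle is acute, so the smallest enclosing circle is the circumcircle.
Circumcentre = (25/11, 21/11), r² = 2210/121.
Diameter = 2r = 2√(2210/121) ≈ 8.55.

8.55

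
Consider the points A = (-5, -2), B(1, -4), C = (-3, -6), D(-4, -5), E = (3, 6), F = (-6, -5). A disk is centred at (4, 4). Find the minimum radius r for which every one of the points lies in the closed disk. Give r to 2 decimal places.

The required radius is the distance from (4, 4) to the farthest point.
Squared distances: 117, 73, 149, 145, 5, 181.
Maximum is 181, attained at F.
r = √181 ≈ 13.45.

13.45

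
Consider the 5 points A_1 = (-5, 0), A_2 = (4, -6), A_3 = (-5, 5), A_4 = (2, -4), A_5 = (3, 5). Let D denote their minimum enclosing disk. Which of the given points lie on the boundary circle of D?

A_2, A_3

A smallest enclosing disk is always determined by at most three of the input points on its boundary.
The farthest pair is A_2–A_3 with squared distance 202. The circle on this segment as diameter has centre (-0.5, -0.5) and r² = 202/4 = 50.5.
Check A_1: distance² to centre = 20.5 ≤ 50.5, so it lies inside.
All remaining points lie in this disk, and no smaller disk contains both endpoints, so this is the minimum enclosing circle.
The points at distance exactly r from the centre are A_2, A_3 — 2 points.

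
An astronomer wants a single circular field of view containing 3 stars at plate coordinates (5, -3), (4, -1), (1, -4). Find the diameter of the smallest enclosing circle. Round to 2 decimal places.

Call the three points A, B, C in the order given.
Side lengths²: AB² = 5, AC² = 17, BC² = 18.
Since BC² = 18 < 17 + 5 = 22, the triangle is acute, so the smallest enclosing circle is the circumcircle.
Circumcentre = (17/6, -17/6), r² = 85/18.
Diameter = 2r = 2√(85/18) ≈ 4.35.

4.35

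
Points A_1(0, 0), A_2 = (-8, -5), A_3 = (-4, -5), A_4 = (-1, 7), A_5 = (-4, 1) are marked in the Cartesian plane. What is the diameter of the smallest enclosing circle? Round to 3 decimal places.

The farthest pair is A_2–A_4 with squared distance 193. The circle on this segment as diameter has centre (-4.5, 1) and r² = 193/4 = 48.25.
Check A_1: distance² to centre = 21.25 ≤ 48.25, so it lies inside.
All remaining points lie in this disk, and no smaller disk contains both endpoints, so this is the minimum enclosing circle.
Diameter = 2r = 2√(48.25) ≈ 13.892.

13.892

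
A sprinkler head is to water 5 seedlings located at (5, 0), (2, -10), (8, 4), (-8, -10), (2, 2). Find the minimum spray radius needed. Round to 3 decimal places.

The minimum enclosing circle of a finite set is fixed by two of the points (as a diameter) or three (as a circumcircle).
The farthest pair is (8, 4)–(-8, -10) with squared distance 452. The circle on this segment as diameter has centre (0, -3) and r² = 452/4 = 113.
Check (5, 0): distance² to centre = 34 ≤ 113, so it lies inside.
All remaining points lie in this disk, and no smaller disk contains both endpoints, so this is the minimum enclosing circle.
r = √113 ≈ 10.630.

10.630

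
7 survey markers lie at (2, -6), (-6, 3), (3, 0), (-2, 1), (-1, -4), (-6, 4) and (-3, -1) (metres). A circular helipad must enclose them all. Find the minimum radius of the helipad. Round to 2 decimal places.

6.40

The minimum enclosing circle of a finite set is fixed by two of the points (as a diameter) or three (as a circumcircle).
The farthest pair is (2, -6)–(-6, 4) with squared distance 164. The circle on this segment as diameter has centre (-2, -1) and r² = 164/4 = 41.
Check (-6, 3): distance² to centre = 32 ≤ 41, so it lies inside.
All remaining points lie in this disk, and no smaller disk contains both endpoints, so this is the minimum enclosing circle.
r = √41 ≈ 6.40.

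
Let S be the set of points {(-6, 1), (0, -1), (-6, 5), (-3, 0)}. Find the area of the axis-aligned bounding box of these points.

x ranges over [-6, 0], width 6.
y ranges over [-1, 5], height 6.
Area = 6 × 6 = 36.

36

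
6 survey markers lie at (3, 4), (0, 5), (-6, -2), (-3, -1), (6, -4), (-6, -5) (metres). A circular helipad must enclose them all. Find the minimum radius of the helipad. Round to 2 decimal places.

6.66

The minimum enclosing circle of a finite set is fixed by two of the points (as a diameter) or three (as a circumcircle).
The minimum enclosing circle is determined by three boundary points: (0, 5), (6, -4), (-6, -5).
Their circumcentre is (-9/38, -63/38) with r² = 32045/722.
The farthest remaining point (3, 4) is at distance² 30677/722 ≤ 32045/722.
r = √(32045/722) ≈ 6.66.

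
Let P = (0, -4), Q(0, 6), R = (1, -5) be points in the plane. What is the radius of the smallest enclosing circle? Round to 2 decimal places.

Side lengths²: PQ² = 100, PR² = 2, QR² = 122.
Since QR² = 122 ≥ 100 + 2 = 102, the angle opposite QR is not acute, so the smallest enclosing circle has QR as diameter.
Centre = midpoint of QR = (0.5, 0.5), r² = 122/4 = 30.5.
r = √(30.5) ≈ 5.52.

5.52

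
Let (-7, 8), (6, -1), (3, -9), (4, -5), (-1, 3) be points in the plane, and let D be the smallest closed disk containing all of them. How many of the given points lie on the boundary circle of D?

2

The farthest pair is (-7, 8)–(3, -9) with squared distance 389. The circle on this segment as diameter has centre (-2, -0.5) and r² = 389/4 = 97.25.
Check (6, -1): distance² to centre = 64.25 ≤ 97.25, so it lies inside.
All remaining points lie in this disk, and no smaller disk contains both endpoints, so this is the minimum enclosing circle.
The points at distance exactly r from the centre are (-7, 8), (3, -9) — 2 points.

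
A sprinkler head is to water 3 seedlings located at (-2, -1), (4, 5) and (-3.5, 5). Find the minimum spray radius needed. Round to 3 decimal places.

Call the three points A, B, C in the order given.
Side lengths²: AB² = 72, AC² = 38.25, BC² = 56.25.
Since AB² = 72 < 56.25 + 38.25 = 94.5, the triangle is acute, so the smallest enclosing circle is the circumcircle.
Circumcentre = (0.25, 2.75), r² = 19.125.
r = √(19.125) ≈ 4.373.

4.373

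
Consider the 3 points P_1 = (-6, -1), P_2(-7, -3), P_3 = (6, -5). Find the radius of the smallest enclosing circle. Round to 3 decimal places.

6.576

Side lengths²: P_1P_2² = 5, P_1P_3² = 160, P_2P_3² = 173.
Since P_2P_3² = 173 ≥ 160 + 5 = 165, the angle opposite P_2P_3 is not acute, so the smallest enclosing circle has P_2P_3 as diameter.
Centre = midpoint of P_2P_3 = (-0.5, -4), r² = 173/4 = 43.25.
r = √(43.25) ≈ 6.576.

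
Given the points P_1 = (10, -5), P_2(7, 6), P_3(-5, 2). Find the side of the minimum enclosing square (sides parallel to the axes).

15

The bounding box has width 15 and height 11.
An axis-aligned square enclosing the set must have side ≥ max(width, height).
So the minimum side is max(15, 11) = 15.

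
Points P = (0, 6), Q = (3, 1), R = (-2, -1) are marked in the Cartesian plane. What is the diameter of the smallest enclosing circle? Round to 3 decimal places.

7.374

Side lengths²: PQ² = 34, PR² = 53, QR² = 29.
Since PR² = 53 < 34 + 29 = 63, the triangle is acute, so the smallest enclosing circle is the circumcircle.
Circumcentre = (-27/62, 145/62), r² = 26129/1922.
Diameter = 2r = 2√(26129/1922) ≈ 7.374.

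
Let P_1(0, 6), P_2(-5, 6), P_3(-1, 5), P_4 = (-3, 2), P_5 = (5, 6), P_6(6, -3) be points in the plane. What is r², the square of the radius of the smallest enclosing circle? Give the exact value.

A smallest enclosing disk is always determined by at most three of the input points on its boundary.
The farthest pair is P_2–P_6 with squared distance 202. The circle on this segment as diameter has centre (0.5, 1.5) and r² = 202/4 = 50.5.
Check P_1: distance² to centre = 20.5 ≤ 50.5, so it lies inside.
All remaining points lie in this disk, and no smaller disk contains both endpoints, so this is the minimum enclosing circle.

50.5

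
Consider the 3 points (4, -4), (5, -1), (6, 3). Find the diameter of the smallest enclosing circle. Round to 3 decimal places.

Call the three points A, B, C in the order given.
Side lengths²: AB² = 10, AC² = 53, BC² = 17.
Since AC² = 53 ≥ 17 + 10 = 27, the angle opposite AC is not acute, so the smallest enclosing circle has AC as diameter.
Centre = midpoint of AC = (5, -0.5), r² = 53/4 = 13.25.
Diameter = 2r = 2√(13.25) ≈ 7.280.

7.280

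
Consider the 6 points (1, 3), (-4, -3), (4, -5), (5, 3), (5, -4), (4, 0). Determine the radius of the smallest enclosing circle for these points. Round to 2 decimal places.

5.45

The minimum enclosing circle of a finite set is fixed by two of the points (as a diameter) or three (as a circumcircle).
The minimum enclosing circle is determined by three boundary points: (-4, -3), (4, -5), (5, 3).
Their circumcentre is (19/22, -6/11) with r² = 14365/484.
The farthest remaining point (5, -4) is at distance² 14057/484 ≤ 14365/484.
r = √(14365/484) ≈ 5.45.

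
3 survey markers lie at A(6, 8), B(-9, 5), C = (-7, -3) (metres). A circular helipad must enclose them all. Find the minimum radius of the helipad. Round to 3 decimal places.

8.524

Side lengths²: AB² = 234, AC² = 290, BC² = 68.
Since AC² = 290 < 234 + 68 = 302, the triangle is acute, so the smallest enclosing circle is the circumcircle.
Circumcentre = (-16/21, 59/21), r² = 32045/441.
r = √(32045/441) ≈ 8.524.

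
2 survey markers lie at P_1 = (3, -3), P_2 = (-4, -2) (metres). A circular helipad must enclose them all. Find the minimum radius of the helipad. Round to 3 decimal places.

3.536

The smallest circle enclosing two points has them as diameter endpoints.
Centre = midpoint = (-0.5, -2.5); r² = |P_1P_2|²/4 = 50/4 = 12.5.
r = √(12.5) ≈ 3.536.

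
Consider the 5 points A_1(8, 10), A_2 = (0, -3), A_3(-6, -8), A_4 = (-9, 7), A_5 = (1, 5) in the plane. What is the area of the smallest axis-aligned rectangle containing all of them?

306

x ranges over [-9, 8], width 17.
y ranges over [-8, 10], height 18.
Area = 17 × 18 = 306.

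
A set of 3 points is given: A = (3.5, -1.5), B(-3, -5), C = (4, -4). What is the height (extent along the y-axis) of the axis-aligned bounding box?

3.5

max y = -1.5, min y = -5, so height = 3.5.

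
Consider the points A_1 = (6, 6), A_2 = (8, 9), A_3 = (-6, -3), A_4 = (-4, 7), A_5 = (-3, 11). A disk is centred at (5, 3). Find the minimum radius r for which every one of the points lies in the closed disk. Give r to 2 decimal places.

12.53

The required radius is the distance from (5, 3) to the farthest point.
Squared distances: 10, 45, 157, 97, 128.
Maximum is 157, attained at A_3.
r = √157 ≈ 12.53.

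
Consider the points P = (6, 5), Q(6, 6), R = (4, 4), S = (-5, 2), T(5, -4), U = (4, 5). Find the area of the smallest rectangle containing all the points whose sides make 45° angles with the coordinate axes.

In coordinates u = x + y, v = x − y the rectangle is axis-aligned; the map (x,y)→(u,v) scales areas by 2.
u-values: 11, 12, 8, -3, 1, 9; range = 12 − (-3) = 15.
v-values: 1, 0, 0, -7, 9, -1; range = 9 − (-7) = 16.
Area = (15 × 16) / 2 = 120.

120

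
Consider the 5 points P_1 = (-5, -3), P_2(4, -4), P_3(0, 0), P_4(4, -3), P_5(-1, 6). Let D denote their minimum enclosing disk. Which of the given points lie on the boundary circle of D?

P_1, P_2, P_5

A smallest enclosing disk is always determined by at most three of the input points on its boundary.
The minimum enclosing circle is determined by three boundary points: P_1, P_2, P_5.
Their circumcentre is (-3/34, 7/34) with r² = 19885/578.
The farthest remaining point P_4 is at distance² 15601/578 ≤ 19885/578.
The points at distance exactly r from the centre are P_1, P_2, P_5 — 3 points.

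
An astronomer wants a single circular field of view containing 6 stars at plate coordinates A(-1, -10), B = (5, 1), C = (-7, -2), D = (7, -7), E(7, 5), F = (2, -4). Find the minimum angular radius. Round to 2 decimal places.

The minimum enclosing circle of a finite set is fixed by two of the points (as a diameter) or three (as a circumcircle).
The minimum enclosing circle is determined by three boundary points: A, C, E.
Their circumcentre is (18/11, -39/22) with r² = 36125/484.
The farthest remaining point D is at distance² 27149/484 ≤ 36125/484.
r = √(36125/484) ≈ 8.64.

8.64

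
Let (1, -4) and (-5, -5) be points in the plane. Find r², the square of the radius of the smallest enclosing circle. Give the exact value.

The smallest circle enclosing two points has them as diameter endpoints.
Centre = midpoint = (-2, -4.5); r² = |(1, -4)−(-5, -5)|²/4 = 37/4 = 9.25.

9.25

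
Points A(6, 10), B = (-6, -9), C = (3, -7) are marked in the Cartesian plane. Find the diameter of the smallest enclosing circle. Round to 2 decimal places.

22.47

Side lengths²: AB² = 505, AC² = 298, BC² = 85.
Since AB² = 505 ≥ 298 + 85 = 383, the angle opposite AB is not acute, so the smallest enclosing circle has AB as diameter.
Centre = midpoint of AB = (0, 0.5), r² = 505/4 = 126.25.
Diameter = 2r = 2√(126.25) ≈ 22.47.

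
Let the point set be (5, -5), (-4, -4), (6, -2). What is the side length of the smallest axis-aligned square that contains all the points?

10

The bounding box has width 10 and height 3.
An axis-aligned square enclosing the set must have side ≥ max(width, height).
So the minimum side is max(10, 3) = 10.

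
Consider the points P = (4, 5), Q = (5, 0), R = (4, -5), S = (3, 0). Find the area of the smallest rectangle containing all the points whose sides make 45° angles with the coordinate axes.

50

In coordinates u = x + y, v = x − y the rectangle is axis-aligned; the map (x,y)→(u,v) scales areas by 2.
u-values: 9, 5, -1, 3; range = 9 − (-1) = 10.
v-values: -1, 5, 9, 3; range = 9 − (-1) = 10.
Area = (10 × 10) / 2 = 50.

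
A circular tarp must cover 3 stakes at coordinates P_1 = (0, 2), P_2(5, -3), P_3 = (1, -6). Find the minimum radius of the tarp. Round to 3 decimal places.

4.072

Side lengths²: P_1P_2² = 50, P_1P_3² = 65, P_2P_3² = 25.
Since P_1P_3² = 65 < 50 + 25 = 75, the triangle is acute, so the smallest enclosing circle is the circumcircle.
Circumcentre = (15/14, -27/14), r² = 1625/98.
r = √(1625/98) ≈ 4.072.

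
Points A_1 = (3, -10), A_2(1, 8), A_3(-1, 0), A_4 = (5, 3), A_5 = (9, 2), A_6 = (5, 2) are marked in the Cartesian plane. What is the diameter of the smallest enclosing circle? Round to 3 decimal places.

By Welzl's lemma the MEC is supported by two points (diametrically opposite) or three points (on a circumcircle).
The farthest pair is A_1–A_2 with squared distance 328. The circle on this segment as diameter has centre (2, -1) and r² = 328/4 = 82.
Check A_3: distance² to centre = 10 ≤ 82, so it lies inside.
All remaining points lie in this disk, and no smaller disk contains both endpoints, so this is the minimum enclosing circle.
Diameter = 2r = 2√82 ≈ 18.111.

18.111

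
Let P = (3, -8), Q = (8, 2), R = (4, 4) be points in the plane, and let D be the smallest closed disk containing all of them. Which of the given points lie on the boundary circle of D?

Side lengths²: PQ² = 125, PR² = 145, QR² = 20.
Since PR² = 145 ≥ 125 + 20 = 145, the angle opposite PR is not acute, so the smallest enclosing circle has PR as diameter.
Centre = midpoint of PR = (3.5, -2), r² = 145/4 = 36.25.
The points at distance exactly r from the centre are P, Q, R — 3 points.

P, Q, R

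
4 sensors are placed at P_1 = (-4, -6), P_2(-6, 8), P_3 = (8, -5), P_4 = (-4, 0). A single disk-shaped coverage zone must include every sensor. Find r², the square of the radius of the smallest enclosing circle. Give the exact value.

The farthest pair is P_2–P_3 with squared distance 365. The circle on this segment as diameter has centre (1, 1.5) and r² = 365/4 = 91.25.
Check P_1: distance² to centre = 81.25 ≤ 91.25, so it lies inside.
All remaining points lie in this disk, and no smaller disk contains both endpoints, so this is the minimum enclosing circle.

91.25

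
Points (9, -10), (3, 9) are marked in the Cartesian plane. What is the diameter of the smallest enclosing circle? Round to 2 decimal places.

19.92

The smallest circle enclosing two points has them as diameter endpoints.
Centre = midpoint = (6, -0.5); r² = |(9, -10)−(3, 9)|²/4 = 397/4 = 99.25.
Diameter = 2r = 2√(99.25) ≈ 19.92.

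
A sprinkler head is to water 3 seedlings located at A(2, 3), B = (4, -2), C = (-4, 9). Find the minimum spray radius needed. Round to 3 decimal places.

6.801

Side lengths²: AB² = 29, AC² = 72, BC² = 185.
Since BC² = 185 ≥ 72 + 29 = 101, the angle opposite BC is not acute, so the smallest enclosing circle has BC as diameter.
Centre = midpoint of BC = (0, 3.5), r² = 185/4 = 46.25.
r = √(46.25) ≈ 6.801.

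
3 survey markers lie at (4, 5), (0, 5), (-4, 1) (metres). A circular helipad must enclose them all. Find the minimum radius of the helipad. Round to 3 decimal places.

4.472

Call the three points A, B, C in the order given.
Side lengths²: AB² = 16, AC² = 80, BC² = 32.
Since AC² = 80 ≥ 32 + 16 = 48, the angle opposite AC is not acute, so the smallest enclosing circle has AC as diameter.
Centre = midpoint of AC = (0, 3), r² = 80/4 = 20.
r = √20 ≈ 4.472.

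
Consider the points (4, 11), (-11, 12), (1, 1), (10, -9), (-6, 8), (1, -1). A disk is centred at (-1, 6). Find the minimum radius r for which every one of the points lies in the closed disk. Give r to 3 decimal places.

The required radius is the distance from (-1, 6) to the farthest point.
Squared distances: 50, 136, 29, 346, 29, 53.
Maximum is 346, attained at (10, -9).
r = √346 ≈ 18.601.

18.601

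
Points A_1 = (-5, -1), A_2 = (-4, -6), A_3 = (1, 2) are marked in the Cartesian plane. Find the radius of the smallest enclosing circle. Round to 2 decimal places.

Side lengths²: A_1A_2² = 26, A_1A_3² = 45, A_2A_3² = 89.
Since A_2A_3² = 89 ≥ 45 + 26 = 71, the angle opposite A_2A_3 is not acute, so the smallest enclosing circle has A_2A_3 as diameter.
Centre = midpoint of A_2A_3 = (-1.5, -2), r² = 89/4 = 22.25.
r = √(22.25) ≈ 4.72.

4.72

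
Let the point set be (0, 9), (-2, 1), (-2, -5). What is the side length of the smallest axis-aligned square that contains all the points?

14

The bounding box has width 2 and height 14.
An axis-aligned square enclosing the set must have side ≥ max(width, height).
So the minimum side is max(2, 14) = 14.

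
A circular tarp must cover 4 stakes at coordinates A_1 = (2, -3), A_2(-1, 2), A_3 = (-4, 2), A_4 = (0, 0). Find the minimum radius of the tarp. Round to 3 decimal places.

The farthest pair is A_1–A_3 with squared distance 61. The circle on this segment as diameter has centre (-1, -0.5) and r² = 61/4 = 15.25.
Check A_2: distance² to centre = 6.25 ≤ 15.25, so it lies inside.
All remaining points lie in this disk, and no smaller disk contains both endpoints, so this is the minimum enclosing circle.
r = √(15.25) ≈ 3.905.

3.905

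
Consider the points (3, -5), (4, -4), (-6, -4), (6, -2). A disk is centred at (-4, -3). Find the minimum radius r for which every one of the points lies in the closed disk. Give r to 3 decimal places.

10.050

The required radius is the distance from (-4, -3) to the farthest point.
Squared distances: 53, 65, 5, 101.
Maximum is 101, attained at (6, -2).
r = √101 ≈ 10.050.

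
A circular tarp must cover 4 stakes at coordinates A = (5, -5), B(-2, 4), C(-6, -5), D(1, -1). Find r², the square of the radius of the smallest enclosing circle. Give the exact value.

By Welzl's lemma the MEC is supported by two points (diametrically opposite) or three points (on a circumcircle).
The minimum enclosing circle is determined by three boundary points: A, B, C.
Their circumcentre is (-0.5, -37/18) with r² = 6305/162.
The farthest remaining point D is at distance² 545/162 ≤ 6305/162.

6305/162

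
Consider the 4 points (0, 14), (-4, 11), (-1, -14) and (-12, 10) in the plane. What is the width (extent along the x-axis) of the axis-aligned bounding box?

max x = 0, min x = -12, so width = 12.

12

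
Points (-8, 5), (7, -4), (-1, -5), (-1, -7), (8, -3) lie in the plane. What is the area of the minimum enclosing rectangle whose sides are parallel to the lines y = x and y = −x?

In coordinates u = x + y, v = x − y the rectangle is axis-aligned; the map (x,y)→(u,v) scales areas by 2.
u-values: -3, 3, -6, -8, 5; range = 5 − (-8) = 13.
v-values: -13, 11, 4, 6, 11; range = 11 − (-13) = 24.
Area = (13 × 24) / 2 = 156.

156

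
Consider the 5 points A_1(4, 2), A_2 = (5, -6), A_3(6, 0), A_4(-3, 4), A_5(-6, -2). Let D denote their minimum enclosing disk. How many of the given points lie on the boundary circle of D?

The minimum enclosing circle of a finite set is fixed by two of the points (as a diameter) or three (as a circumcircle).
The minimum enclosing circle is determined by three boundary points: A_2, A_4, A_5.
Their circumcentre is (11/26, -19/13) with r² = 28085/676.
The farthest remaining point A_3 is at distance² 22469/676 ≤ 28085/676.
The points at distance exactly r from the centre are A_2, A_4, A_5 — 3 points.

3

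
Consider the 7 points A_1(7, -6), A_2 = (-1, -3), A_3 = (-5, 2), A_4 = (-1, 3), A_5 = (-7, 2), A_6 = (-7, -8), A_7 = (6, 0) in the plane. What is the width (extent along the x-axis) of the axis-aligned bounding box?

max x = 7, min x = -7, so width = 14.

14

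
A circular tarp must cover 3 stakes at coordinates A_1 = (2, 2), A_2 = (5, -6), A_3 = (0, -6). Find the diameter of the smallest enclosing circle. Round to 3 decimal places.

Side lengths²: A_1A_2² = 73, A_1A_3² = 68, A_2A_3² = 25.
Since A_1A_2² = 73 < 68 + 25 = 93, the triangle is acute, so the smallest enclosing circle is the circumcircle.
Circumcentre = (2.5, -2.375), r² = 19.390625.
Diameter = 2r = 2√(19.390625) ≈ 8.807.

8.807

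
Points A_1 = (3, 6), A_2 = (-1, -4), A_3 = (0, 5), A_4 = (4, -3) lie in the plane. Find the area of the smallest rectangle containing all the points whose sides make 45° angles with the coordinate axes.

In coordinates u = x + y, v = x − y the rectangle is axis-aligned; the map (x,y)→(u,v) scales areas by 2.
u-values: 9, -5, 5, 1; range = 9 − (-5) = 14.
v-values: -3, 3, -5, 7; range = 7 − (-5) = 12.
Area = (14 × 12) / 2 = 84.

84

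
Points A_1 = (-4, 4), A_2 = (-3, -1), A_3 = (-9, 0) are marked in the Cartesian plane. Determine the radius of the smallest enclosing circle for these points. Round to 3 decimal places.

Side lengths²: A_1A_2² = 26, A_1A_3² = 41, A_2A_3² = 37.
Since A_1A_3² = 41 < 37 + 26 = 63, the triangle is acute, so the smallest enclosing circle is the circumcircle.
Circumcentre = (-333/58, 61/58), r² = 19721/1682.
r = √(19721/1682) ≈ 3.424.

3.424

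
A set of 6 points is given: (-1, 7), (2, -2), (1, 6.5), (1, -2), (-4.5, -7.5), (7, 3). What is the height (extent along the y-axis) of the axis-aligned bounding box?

14.5

max y = 7, min y = -7.5, so height = 14.5.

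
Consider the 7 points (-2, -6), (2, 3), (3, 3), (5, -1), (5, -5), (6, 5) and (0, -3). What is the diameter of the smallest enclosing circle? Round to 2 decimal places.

By Welzl's lemma the MEC is supported by two points (diametrically opposite) or three points (on a circumcircle).
The farthest pair is (-2, -6)–(6, 5) with squared distance 185. The circle on this segment as diameter has centre (2, -0.5) and r² = 185/4 = 46.25.
Check (2, 3): distance² to centre = 12.25 ≤ 46.25, so it lies inside.
All remaining points lie in this disk, and no smaller disk contains both endpoints, so this is the minimum enclosing circle.
Diameter = 2r = 2√(46.25) ≈ 13.60.

13.60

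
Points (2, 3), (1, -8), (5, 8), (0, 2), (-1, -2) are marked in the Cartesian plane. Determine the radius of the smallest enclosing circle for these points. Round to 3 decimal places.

The farthest pair is (1, -8)–(5, 8) with squared distance 272. The circle on this segment as diameter has centre (3, 0) and r² = 272/4 = 68.
Check (2, 3): distance² to centre = 10 ≤ 68, so it lies inside.
All remaining points lie in this disk, and no smaller disk contains both endpoints, so this is the minimum enclosing circle.
r = √68 ≈ 8.246.

8.246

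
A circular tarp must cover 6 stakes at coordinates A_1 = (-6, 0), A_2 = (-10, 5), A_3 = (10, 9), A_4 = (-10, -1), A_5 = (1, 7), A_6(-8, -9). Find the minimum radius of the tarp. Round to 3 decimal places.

The farthest pair is A_3–A_6 with squared distance 648. The circle on this segment as diameter has centre (1, 0) and r² = 648/4 = 162.
Check A_1: distance² to centre = 49 ≤ 162, so it lies inside.
All remaining points lie in this disk, and no smaller disk contains both endpoints, so this is the minimum enclosing circle.
r = √162 ≈ 12.728.

12.728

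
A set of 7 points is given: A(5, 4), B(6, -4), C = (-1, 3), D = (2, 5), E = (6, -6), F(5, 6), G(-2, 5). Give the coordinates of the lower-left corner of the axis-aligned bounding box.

x-range [-2, 6], y-range [-6, 6].
The lower-left corner is (-2, -6).

(-2, -6)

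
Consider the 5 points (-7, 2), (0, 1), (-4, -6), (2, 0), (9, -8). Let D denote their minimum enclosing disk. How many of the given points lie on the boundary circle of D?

2

The minimum enclosing circle of a finite set is fixed by two of the points (as a diameter) or three (as a circumcircle).
The farthest pair is (-7, 2)–(9, -8) with squared distance 356. The circle on this segment as diameter has centre (1, -3) and r² = 356/4 = 89.
Check (0, 1): distance² to centre = 17 ≤ 89, so it lies inside.
All remaining points lie in this disk, and no smaller disk contains both endpoints, so this is the minimum enclosing circle.
The points at distance exactly r from the centre are (-7, 2), (9, -8) — 2 points.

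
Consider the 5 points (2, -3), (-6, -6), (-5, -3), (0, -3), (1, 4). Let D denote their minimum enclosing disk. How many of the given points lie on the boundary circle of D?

The minimum enclosing circle of a finite set is fixed by two of the points (as a diameter) or three (as a circumcircle).
The farthest pair is (-6, -6)–(1, 4) with squared distance 149. The circle on this segment as diameter has centre (-2.5, -1) and r² = 149/4 = 37.25.
Check (2, -3): distance² to centre = 24.25 ≤ 37.25, so it lies inside.
All remaining points lie in this disk, and no smaller disk contains both endpoints, so this is the minimum enclosing circle.
The points at distance exactly r from the centre are (-6, -6), (1, 4) — 2 points.

2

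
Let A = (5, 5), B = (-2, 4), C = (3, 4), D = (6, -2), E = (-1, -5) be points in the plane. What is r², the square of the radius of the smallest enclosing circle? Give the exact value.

A smallest enclosing disk is always determined by at most three of the input points on its boundary.
The farthest pair is A–E with squared distance 136. The circle on this segment as diameter has centre (2, 0) and r² = 136/4 = 34.
Check B: distance² to centre = 32 ≤ 34, so it lies inside.
All remaining points lie in this disk, and no smaller disk contains both endpoints, so this is the minimum enclosing circle.

34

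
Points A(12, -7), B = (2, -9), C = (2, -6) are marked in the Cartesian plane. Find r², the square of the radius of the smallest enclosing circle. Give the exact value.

26.26

Side lengths²: AB² = 104, AC² = 101, BC² = 9.
Since AB² = 104 < 101 + 9 = 110, the triangle is acute, so the smallest enclosing circle is the circumcircle.
Circumcentre = (6.9, -7.5), r² = 26.26.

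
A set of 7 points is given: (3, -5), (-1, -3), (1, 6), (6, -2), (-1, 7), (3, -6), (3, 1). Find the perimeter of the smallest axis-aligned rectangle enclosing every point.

Width = max x − min x = 6 − (-1) = 7.
Height = max y − min y = 7 − (-6) = 13.
Perimeter = 2(7 + 13) = 40.

40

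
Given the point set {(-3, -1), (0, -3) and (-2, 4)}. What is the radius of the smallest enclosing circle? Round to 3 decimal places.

3.640

Call the three points A, B, C in the order given.
Side lengths²: AB² = 13, AC² = 26, BC² = 53.
Since BC² = 53 ≥ 26 + 13 = 39, the angle opposite BC is not acute, so the smallest enclosing circle has BC as diameter.
Centre = midpoint of BC = (-1, 0.5), r² = 53/4 = 13.25.
r = √(13.25) ≈ 3.640.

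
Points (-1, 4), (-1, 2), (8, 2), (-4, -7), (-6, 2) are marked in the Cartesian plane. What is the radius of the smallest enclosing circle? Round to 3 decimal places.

7.683

The minimum enclosing circle of a finite set is fixed by two of the points (as a diameter) or three (as a circumcircle).
The minimum enclosing circle is determined by three boundary points: (8, 2), (-4, -7), (-6, 2).
Their circumcentre is (1, -7/6) with r² = 2125/36.
The farthest remaining point (-1, 4) is at distance² 1105/36 ≤ 2125/36.
r = √(2125/36) ≈ 7.683.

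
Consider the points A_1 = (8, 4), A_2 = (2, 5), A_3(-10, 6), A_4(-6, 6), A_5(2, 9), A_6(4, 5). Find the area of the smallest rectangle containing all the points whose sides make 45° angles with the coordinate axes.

In coordinates u = x + y, v = x − y the rectangle is axis-aligned; the map (x,y)→(u,v) scales areas by 2.
u-values: 12, 7, -4, 0, 11, 9; range = 12 − (-4) = 16.
v-values: 4, -3, -16, -12, -7, -1; range = 4 − (-16) = 20.
Area = (16 × 20) / 2 = 160.

160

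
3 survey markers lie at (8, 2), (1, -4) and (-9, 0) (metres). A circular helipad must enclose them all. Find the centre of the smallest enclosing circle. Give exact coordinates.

(-0.5, 1)

Call the three points A, B, C in the order given.
Side lengths²: AB² = 85, AC² = 293, BC² = 116.
Since AC² = 293 ≥ 116 + 85 = 201, the angle opposite AC is not acute, so the smallest enclosing circle has AC as diameter.
Centre = midpoint of AC = (-0.5, 1), r² = 293/4 = 73.25.
Centre = (-0.5, 1).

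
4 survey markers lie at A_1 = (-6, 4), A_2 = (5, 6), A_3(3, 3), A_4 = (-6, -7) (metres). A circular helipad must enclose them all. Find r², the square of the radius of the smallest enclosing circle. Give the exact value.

The minimum enclosing circle of a finite set is fixed by two of the points (as a diameter) or three (as a circumcircle).
The farthest pair is A_2–A_4 with squared distance 290. The circle on this segment as diameter has centre (-0.5, -0.5) and r² = 290/4 = 72.5.
Check A_1: distance² to centre = 50.5 ≤ 72.5, so it lies inside.
All remaining points lie in this disk, and no smaller disk contains both endpoints, so this is the minimum enclosing circle.

72.5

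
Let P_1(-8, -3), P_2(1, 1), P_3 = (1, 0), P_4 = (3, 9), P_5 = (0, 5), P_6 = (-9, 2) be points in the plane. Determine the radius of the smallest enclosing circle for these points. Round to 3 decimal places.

8.139

The farthest pair is P_1–P_4 with squared distance 265. The circle on this segment as diameter has centre (-2.5, 3) and r² = 265/4 = 66.25.
Check P_2: distance² to centre = 16.25 ≤ 66.25, so it lies inside.
All remaining points lie in this disk, and no smaller disk contains both endpoints, so this is the minimum enclosing circle.
r = √(66.25) ≈ 8.139.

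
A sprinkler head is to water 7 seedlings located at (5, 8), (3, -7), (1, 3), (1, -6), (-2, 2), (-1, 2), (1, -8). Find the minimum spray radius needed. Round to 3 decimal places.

8.246

A smallest enclosing disk is always determined by at most three of the input points on its boundary.
The farthest pair is (5, 8)–(1, -8) with squared distance 272. The circle on this segment as diameter has centre (3, 0) and r² = 272/4 = 68.
Check (3, -7): distance² to centre = 49 ≤ 68, so it lies inside.
All remaining points lie in this disk, and no smaller disk contains both endpoints, so this is the minimum enclosing circle.
r = √68 ≈ 8.246.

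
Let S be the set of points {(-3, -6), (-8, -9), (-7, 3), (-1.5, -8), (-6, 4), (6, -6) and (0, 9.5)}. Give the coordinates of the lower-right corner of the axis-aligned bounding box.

x-range [-8, 6], y-range [-9, 9.5].
The lower-right corner is (6, -9).

(6, -9)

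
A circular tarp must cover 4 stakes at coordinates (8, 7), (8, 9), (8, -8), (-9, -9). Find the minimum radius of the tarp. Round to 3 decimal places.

A smallest enclosing disk is always determined by at most three of the input points on its boundary.
The farthest pair is (8, 9)–(-9, -9) with squared distance 613. The circle on this segment as diameter has centre (-0.5, 0) and r² = 613/4 = 153.25.
Check (8, 7): distance² to centre = 121.25 ≤ 153.25, so it lies inside.
All remaining points lie in this disk, and no smaller disk contains both endpoints, so this is the minimum enclosing circle.
r = √(153.25) ≈ 12.379.

12.379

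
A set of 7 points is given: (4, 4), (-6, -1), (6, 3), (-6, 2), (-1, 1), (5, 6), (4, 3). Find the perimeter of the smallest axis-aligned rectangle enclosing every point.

38

Width = max x − min x = 6 − (-6) = 12.
Height = max y − min y = 6 − (-1) = 7.
Perimeter = 2(12 + 7) = 38.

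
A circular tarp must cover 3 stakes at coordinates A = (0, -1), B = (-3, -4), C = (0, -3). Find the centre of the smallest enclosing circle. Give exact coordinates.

Side lengths²: AB² = 18, AC² = 4, BC² = 10.
Since AB² = 18 ≥ 10 + 4 = 14, the angle opposite AB is not acute, so the smallest enclosing circle has AB as diameter.
Centre = midpoint of AB = (-1.5, -2.5), r² = 18/4 = 4.5.
Centre = (-1.5, -2.5).

(-1.5, -2.5)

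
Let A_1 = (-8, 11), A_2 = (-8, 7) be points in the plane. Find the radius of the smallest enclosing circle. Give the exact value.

2

The smallest circle enclosing two points has them as diameter endpoints.
Centre = midpoint = (-8, 9); r² = |A_1A_2|²/4 = 16/4 = 4.
r = √4 = 2.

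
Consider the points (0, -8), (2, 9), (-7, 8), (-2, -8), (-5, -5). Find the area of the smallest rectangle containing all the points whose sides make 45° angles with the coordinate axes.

In coordinates u = x + y, v = x − y the rectangle is axis-aligned; the map (x,y)→(u,v) scales areas by 2.
u-values: -8, 11, 1, -10, -10; range = 11 − (-10) = 21.
v-values: 8, -7, -15, 6, 0; range = 8 − (-15) = 23.
Area = (21 × 23) / 2 = 241.5.

241.5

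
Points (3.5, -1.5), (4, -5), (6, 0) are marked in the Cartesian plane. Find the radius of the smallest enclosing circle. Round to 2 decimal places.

2.69

Call the three points A, B, C in the order given.
Side lengths²: AB² = 12.5, AC² = 8.5, BC² = 29.
Since BC² = 29 ≥ 12.5 + 8.5 = 21, the angle opposite BC is not acute, so the smallest enclosing circle has BC as diameter.
Centre = midpoint of BC = (5, -2.5), r² = 29/4 = 7.25.
r = √(7.25) ≈ 2.69.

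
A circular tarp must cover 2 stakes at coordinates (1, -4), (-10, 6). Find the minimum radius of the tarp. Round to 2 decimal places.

7.43

The smallest circle enclosing two points has them as diameter endpoints.
Centre = midpoint = (-4.5, 1); r² = |(1, -4)−(-10, 6)|²/4 = 221/4 = 55.25.
r = √(55.25) ≈ 7.43.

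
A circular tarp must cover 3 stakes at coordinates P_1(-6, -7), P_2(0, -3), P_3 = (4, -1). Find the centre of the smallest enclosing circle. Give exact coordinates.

(-1, -4)

Side lengths²: P_1P_2² = 52, P_1P_3² = 136, P_2P_3² = 20.
Since P_1P_3² = 136 ≥ 52 + 20 = 72, the angle opposite P_1P_3 is not acute, so the smallest enclosing circle has P_1P_3 as diameter.
Centre = midpoint of P_1P_3 = (-1, -4), r² = 136/4 = 34.
Centre = (-1, -4).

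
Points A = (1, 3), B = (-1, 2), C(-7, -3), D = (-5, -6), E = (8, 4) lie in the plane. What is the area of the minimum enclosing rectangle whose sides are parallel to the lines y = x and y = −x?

92

In coordinates u = x + y, v = x − y the rectangle is axis-aligned; the map (x,y)→(u,v) scales areas by 2.
u-values: 4, 1, -10, -11, 12; range = 12 − (-11) = 23.
v-values: -2, -3, -4, 1, 4; range = 4 − (-4) = 8.
Area = (23 × 8) / 2 = 92.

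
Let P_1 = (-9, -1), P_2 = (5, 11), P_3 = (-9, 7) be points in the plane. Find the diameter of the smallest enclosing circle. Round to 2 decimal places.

18.44

Side lengths²: P_1P_2² = 340, P_1P_3² = 64, P_2P_3² = 212.
Since P_1P_2² = 340 ≥ 212 + 64 = 276, the angle opposite P_1P_2 is not acute, so the smallest enclosing circle has P_1P_2 as diameter.
Centre = midpoint of P_1P_2 = (-2, 5), r² = 340/4 = 85.
Diameter = 2r = 2√85 ≈ 18.44.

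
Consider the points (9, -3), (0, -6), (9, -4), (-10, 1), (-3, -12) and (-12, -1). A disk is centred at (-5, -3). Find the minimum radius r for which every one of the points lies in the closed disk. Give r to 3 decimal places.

14.036

The required radius is the distance from (-5, -3) to the farthest point.
Squared distances: 196, 34, 197, 41, 85, 53.
Maximum is 197, attained at (9, -4).
r = √197 ≈ 14.036.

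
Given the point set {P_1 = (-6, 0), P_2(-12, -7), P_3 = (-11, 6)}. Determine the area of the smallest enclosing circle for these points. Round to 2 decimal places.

Side lengths²: P_1P_2² = 85, P_1P_3² = 61, P_2P_3² = 170.
Since P_2P_3² = 170 ≥ 85 + 61 = 146, the angle opposite P_2P_3 is not acute, so the smallest enclosing circle has P_2P_3 as diameter.
Centre = midpoint of P_2P_3 = (-11.5, -0.5), r² = 170/4 = 42.5.
Area = π·r² = π·42.5 ≈ 133.52.

133.52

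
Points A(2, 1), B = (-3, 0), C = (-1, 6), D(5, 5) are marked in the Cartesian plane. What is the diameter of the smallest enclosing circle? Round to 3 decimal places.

By Welzl's lemma the MEC is supported by two points (diametrically opposite) or three points (on a circumcircle).
The farthest pair is B–D with squared distance 89. The circle on this segment as diameter has centre (1, 2.5) and r² = 89/4 = 22.25.
Check A: distance² to centre = 3.25 ≤ 22.25, so it lies inside.
All remaining points lie in this disk, and no smaller disk contains both endpoints, so this is the minimum enclosing circle.
Diameter = 2r = 2√(22.25) ≈ 9.434.

9.434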